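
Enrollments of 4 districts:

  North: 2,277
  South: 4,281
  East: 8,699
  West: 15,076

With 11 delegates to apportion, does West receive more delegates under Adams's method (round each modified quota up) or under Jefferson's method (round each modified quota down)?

Jefferson

Adams: North 1, South 2, East 3, West 5.
Jefferson: North 1, South 1, East 3, West 6.
West gets 5 under Adams and 6 under Jefferson.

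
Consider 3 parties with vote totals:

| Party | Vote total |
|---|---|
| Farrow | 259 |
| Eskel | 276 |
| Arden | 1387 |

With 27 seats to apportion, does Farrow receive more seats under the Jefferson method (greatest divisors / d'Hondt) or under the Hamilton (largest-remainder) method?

Jefferson: Farrow 3, Eskel 4, Arden 20.
Hamilton: Farrow 4, Eskel 4, Arden 19.
Farrow gets 3 under Jefferson and 4 under Hamilton.

Hamilton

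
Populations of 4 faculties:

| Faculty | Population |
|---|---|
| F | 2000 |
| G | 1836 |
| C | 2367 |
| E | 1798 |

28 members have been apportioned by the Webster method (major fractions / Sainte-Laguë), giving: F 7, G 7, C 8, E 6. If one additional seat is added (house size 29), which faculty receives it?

Priority for the next seat is population ÷ (current seats + 0.5).
Priorities: F 266.667, G 244.800, C 278.471, E 276.615.
Highest priority: C.

C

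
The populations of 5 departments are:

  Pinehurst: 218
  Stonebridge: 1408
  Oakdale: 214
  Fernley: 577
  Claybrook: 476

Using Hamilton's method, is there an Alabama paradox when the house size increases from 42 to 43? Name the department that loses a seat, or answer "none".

At 42 seats: Pinehurst 3, Stonebridge 21, Oakdale 3, Fernley 8, Claybrook 7.
At 43 seats: Pinehurst 3, Stonebridge 21, Oakdale 3, Fernley 9, Claybrook 7.
No department's allocation decreased.

none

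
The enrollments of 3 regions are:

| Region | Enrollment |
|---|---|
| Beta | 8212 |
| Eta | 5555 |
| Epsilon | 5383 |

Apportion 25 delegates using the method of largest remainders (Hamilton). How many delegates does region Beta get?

11

Total 19150; standard divisor 19150/25 = 766.
Standard quotas: Beta 10.7206, Eta 7.2520, Epsilon 7.0274.
Lower quotas: Beta 10, Eta 7, Epsilon 7 (sum 24, leaving 1 seat).
Remainders in descending order: Beta 0.7206, Eta 0.2520, Epsilon 0.0274.
The surplus seat goes to Beta.
Beta receives 11.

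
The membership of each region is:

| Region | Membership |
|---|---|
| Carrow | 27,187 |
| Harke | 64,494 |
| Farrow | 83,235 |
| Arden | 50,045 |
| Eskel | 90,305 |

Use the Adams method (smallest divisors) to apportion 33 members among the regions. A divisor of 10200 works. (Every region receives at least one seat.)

Carrow=3, Harke=7, Farrow=9, Arden=5, Eskel=9

With modified divisor 10200: modified quotas Carrow 2.665, Harke 6.323, Farrow 8.160, Arden 4.906, Eskel 8.853.
Rounding up: Carrow 3, Harke 7, Farrow 9, Arden 5, Eskel 9 (total 33).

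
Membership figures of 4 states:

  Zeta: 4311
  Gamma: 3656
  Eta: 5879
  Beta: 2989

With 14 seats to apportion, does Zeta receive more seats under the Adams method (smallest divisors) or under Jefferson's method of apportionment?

Jefferson

Adams: Zeta 3, Gamma 3, Eta 5, Beta 3.
Jefferson: Zeta 4, Gamma 3, Eta 5, Beta 2.
Zeta gets 3 under Adams and 4 under Jefferson.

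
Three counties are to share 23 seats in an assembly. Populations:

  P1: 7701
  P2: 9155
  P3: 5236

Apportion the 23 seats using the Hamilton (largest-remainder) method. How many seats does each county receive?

P1: 8, P2: 10, P3: 5

Total 22092; standard divisor 22092/23 ≈ 960.522.
Standard quotas: P1 8.0175, P2 9.5313, P3 5.4512.
Lower quotas: P1 8, P2 9, P3 5 (sum 22, leaving 1 seat).
Remainders in descending order: P2 0.5313, P3 0.4512, P1 0.0175.
Largest remainder: P2 receives the extra seat.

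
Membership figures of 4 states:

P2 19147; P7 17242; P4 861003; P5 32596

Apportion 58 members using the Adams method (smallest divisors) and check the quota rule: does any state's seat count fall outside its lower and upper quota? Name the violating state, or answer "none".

Standard quotas: P2 1.194, P7 1.075, P4 53.698, P5 2.033.
Adams allocation: P2 2, P7 2, P4 52, P5 2.
P4 has quota 53.698 (lower 53, upper 54) but receives 52 — outside the quota interval.

P4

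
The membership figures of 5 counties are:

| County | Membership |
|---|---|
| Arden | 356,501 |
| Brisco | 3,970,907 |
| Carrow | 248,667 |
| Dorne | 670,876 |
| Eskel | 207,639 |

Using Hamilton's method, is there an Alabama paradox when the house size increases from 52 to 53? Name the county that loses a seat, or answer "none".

Arden

At 52 seats: Arden 4, Brisco 38, Carrow 2, Dorne 6, Eskel 2.
At 53 seats: Arden 3, Brisco 39, Carrow 2, Dorne 7, Eskel 2.
Arden drops from 4 to 3.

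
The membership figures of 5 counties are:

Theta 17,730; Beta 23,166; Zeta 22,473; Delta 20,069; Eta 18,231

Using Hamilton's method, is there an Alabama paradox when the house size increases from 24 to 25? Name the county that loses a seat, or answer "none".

At 24 seats: Theta 4, Beta 6, Zeta 5, Delta 5, Eta 4.
At 25 seats: Theta 4, Beta 6, Zeta 6, Delta 5, Eta 4.
No county's allocation decreased.

none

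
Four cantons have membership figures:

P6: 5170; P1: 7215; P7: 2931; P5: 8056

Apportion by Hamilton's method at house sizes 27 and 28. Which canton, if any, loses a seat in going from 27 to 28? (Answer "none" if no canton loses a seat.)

At 27 seats: P6 6, P1 8, P7 4, P5 9.
At 28 seats: P6 6, P1 9, P7 3, P5 10.
P7 drops from 4 to 3.

P7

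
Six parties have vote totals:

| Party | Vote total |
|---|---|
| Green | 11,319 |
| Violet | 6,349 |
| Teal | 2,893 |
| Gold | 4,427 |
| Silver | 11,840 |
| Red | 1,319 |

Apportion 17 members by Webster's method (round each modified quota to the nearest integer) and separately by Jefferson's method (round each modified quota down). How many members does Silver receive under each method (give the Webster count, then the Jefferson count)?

5 and 6

Webster: Green 5, Violet 3, Teal 1, Gold 2, Silver 5, Red 1.
Jefferson: Green 5, Violet 3, Teal 1, Gold 2, Silver 6, Red 0.
Silver gets 5 under Webster and 6 under Jefferson.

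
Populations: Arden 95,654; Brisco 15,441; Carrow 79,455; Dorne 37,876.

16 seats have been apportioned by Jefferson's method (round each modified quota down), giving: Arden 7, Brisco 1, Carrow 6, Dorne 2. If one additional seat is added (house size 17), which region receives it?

Dorne

Priority for the next seat is population ÷ (current seats + 1).
Priorities: Arden 11956.750, Brisco 7720.500, Carrow 11350.714, Dorne 12625.333.
Highest priority: Dorne.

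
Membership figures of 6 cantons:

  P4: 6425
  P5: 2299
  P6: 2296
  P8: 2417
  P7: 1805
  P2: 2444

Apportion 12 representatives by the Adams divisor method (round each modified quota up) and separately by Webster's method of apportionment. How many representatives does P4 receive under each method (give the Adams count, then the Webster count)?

Adams: P4 3, P5 2, P6 2, P8 2, P7 1, P2 2.
Webster: P4 4, P5 2, P6 1, P8 2, P7 1, P2 2.
P4 gets 3 under Adams and 4 under Webster.

3 and 4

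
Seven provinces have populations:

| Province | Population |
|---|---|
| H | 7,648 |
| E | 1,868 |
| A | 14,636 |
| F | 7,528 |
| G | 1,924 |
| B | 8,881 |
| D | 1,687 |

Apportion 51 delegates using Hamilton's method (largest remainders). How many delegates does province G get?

2

The standard divisor is 44172/51 ≈ 866.118.
Standard quotas: H 8.8302, E 2.1568, A 16.8984, F 8.6917, G 2.2214, B 10.2538, D 1.9478.
Lower quotas: H 8, E 2, A 16, F 8, G 2, B 10, D 1 (sum 47, leaving 4 seats).
Remainders in descending order: D 0.9478, A 0.8984, H 0.8302, F 0.6917, B 0.2538, G 0.2214, E 0.1568.
The surplus seats go to D, A, H, F.
G receives 2.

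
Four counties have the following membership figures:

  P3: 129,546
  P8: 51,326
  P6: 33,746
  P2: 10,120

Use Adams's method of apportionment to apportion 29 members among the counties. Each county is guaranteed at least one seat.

P3: 16, P8: 7, P6: 4, P2: 2

Standard divisor 224738/29 ≈ 7749.586; standard quotas: P3 16.717, P8 6.623, P6 4.355, P2 1.306.
Rounding up gives 17, 7, 5, 2 = 31 seats, so the divisor must be adjusted.
With modified divisor 8500: modified quotas P3 15.241, P8 6.038, P6 3.970, P2 1.191.
Rounding up: P3 16, P8 7, P6 4, P2 2 (total 29).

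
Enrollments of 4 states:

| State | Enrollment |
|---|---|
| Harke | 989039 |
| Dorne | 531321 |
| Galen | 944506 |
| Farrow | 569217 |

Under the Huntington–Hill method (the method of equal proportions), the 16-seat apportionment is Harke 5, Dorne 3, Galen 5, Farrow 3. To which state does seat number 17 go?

Priority for the next seat is population ÷ (√(s·(s+1))).
Priorities: Harke 180572.990, Dorne 153379.161, Galen 172442.414, Farrow 164318.794.
Highest priority: Harke.

Harke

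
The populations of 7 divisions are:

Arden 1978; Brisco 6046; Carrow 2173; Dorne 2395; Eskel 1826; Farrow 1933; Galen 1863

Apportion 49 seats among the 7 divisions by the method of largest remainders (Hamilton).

The standard divisor is 18214/49 ≈ 371.714.
Standard quotas: Arden 5.3213, Brisco 16.2652, Carrow 5.8459, Dorne 6.4431, Eskel 4.9124, Farrow 5.2002, Galen 5.0119.
Lower quotas: Arden 5, Brisco 16, Carrow 5, Dorne 6, Eskel 4, Farrow 5, Galen 5 (sum 46, leaving 3 seats).
Remainders in descending order: Eskel 0.9124, Carrow 0.8459, Dorne 0.4431, Arden 0.3213, Brisco 0.2652, Farrow 0.2002, Galen 0.0119.
The surplus seats go to Eskel, Carrow, Dorne.

Arden 5; Brisco 16; Carrow 6; Dorne 7; Eskel 5; Farrow 5; Galen 5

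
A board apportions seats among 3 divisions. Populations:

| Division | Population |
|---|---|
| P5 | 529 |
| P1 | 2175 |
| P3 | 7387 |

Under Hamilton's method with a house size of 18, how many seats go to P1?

4

Standard divisor: 10091 ÷ 18 ≈ 560.611.
Standard quotas: P5 0.9436, P1 3.8797, P3 13.1767.
Lower quotas: P5 0, P1 3, P3 13 (sum 16, leaving 2 seats).
Remainders in descending order: P5 0.9436, P1 0.8797, P3 0.1767.
The surplus seats go to P5, P1.
P1 receives 4.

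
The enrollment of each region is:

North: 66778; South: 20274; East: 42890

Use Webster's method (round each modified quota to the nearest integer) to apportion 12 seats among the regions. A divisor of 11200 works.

North 6, South 2, East 4

With modified divisor 11200: modified quotas North 5.962, South 1.810, East 3.829.
Rounding to the nearest integer: North 6, South 2, East 4 (total 12).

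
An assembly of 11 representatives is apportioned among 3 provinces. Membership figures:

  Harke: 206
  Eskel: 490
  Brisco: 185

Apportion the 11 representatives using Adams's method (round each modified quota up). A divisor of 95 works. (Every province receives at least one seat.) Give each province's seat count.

Harke=3; Eskel=6; Brisco=2

With modified divisor 95: modified quotas Harke 2.168, Eskel 5.158, Brisco 1.947.
Rounding up: Harke 3, Eskel 6, Brisco 2 (total 11).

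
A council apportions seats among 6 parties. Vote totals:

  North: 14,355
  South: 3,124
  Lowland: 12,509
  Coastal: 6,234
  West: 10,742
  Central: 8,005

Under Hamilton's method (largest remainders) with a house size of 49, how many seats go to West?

10

The standard divisor is 54969/49 ≈ 1121.816.
Standard quotas: North 12.7962, South 2.7848, Lowland 11.1507, Coastal 5.5571, West 9.5755, Central 7.1357.
Lower quotas: North 12, South 2, Lowland 11, Coastal 5, West 9, Central 7 (sum 46, leaving 3 seats).
Remainders in descending order: North 0.7962, South 0.7848, West 0.5755, Coastal 0.5571, Lowland 0.1507, Central 0.1357.
Largest remainders: North, South, West receive the extra seats.
West receives 10.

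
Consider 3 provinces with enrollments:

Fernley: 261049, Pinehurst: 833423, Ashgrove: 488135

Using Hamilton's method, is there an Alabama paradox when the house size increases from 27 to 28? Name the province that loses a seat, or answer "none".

Fernley

At 27 seats: Fernley 5, Pinehurst 14, Ashgrove 8.
At 28 seats: Fernley 4, Pinehurst 15, Ashgrove 9.
Fernley drops from 5 to 4.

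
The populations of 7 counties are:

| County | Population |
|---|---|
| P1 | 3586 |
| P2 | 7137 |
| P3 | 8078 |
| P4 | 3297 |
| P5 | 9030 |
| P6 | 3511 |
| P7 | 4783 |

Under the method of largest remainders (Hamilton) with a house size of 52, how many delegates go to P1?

5

Total 39422; standard divisor 39422/52 ≈ 758.115.
Standard quotas: P1 4.7302, P2 9.4141, P3 10.6554, P4 4.3489, P5 11.9111, P6 4.6312, P7 6.3091.
Lower quotas: P1 4, P2 9, P3 10, P4 4, P5 11, P6 4, P7 6 (sum 48, leaving 4 seats).
Remainders in descending order: P5 0.9111, P1 0.7302, P3 0.6554, P6 0.6312, P2 0.4141, P4 0.3489, P7 0.3091.
The surplus seats go to P5, P1, P3, P6.
P1 receives 5.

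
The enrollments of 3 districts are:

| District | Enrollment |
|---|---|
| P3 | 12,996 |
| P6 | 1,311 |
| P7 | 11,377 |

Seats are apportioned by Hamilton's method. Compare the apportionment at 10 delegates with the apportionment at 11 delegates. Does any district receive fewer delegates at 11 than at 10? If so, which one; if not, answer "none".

At 10 seats: P3 5, P6 1, P7 4.
At 11 seats: P3 6, P6 0, P7 5.
P6 drops from 1 to 0.

P6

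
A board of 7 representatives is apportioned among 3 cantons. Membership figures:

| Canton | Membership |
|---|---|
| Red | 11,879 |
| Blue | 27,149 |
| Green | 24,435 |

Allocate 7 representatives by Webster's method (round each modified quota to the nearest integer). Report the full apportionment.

Red: 1, Blue: 3, Green: 3

Standard divisor 63463/7 ≈ 9066.143; standard quotas: Red 1.310, Blue 2.995, Green 2.695.
Rounding to the nearest integer gives Red 1, Blue 3, Green 3 — total 7, matching the house size, so no adjustment is needed.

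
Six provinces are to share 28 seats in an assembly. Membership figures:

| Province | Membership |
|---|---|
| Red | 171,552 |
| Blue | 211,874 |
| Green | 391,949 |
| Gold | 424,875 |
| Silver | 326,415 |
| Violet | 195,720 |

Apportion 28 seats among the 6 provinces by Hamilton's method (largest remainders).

Total 1722385; standard divisor 1722385/28 ≈ 61513.75.
Standard quotas: Red 2.7888, Blue 3.4443, Green 6.3717, Gold 6.9070, Silver 5.3064, Violet 3.1817.
Lower quotas: Red 2, Blue 3, Green 6, Gold 6, Silver 5, Violet 3 (sum 25, leaving 3 seats).
Remainders in descending order: Gold 0.9070, Red 0.7888, Blue 0.4443, Green 0.3717, Silver 0.3064, Violet 0.1817.
Largest remainders: Gold, Red, Blue receive the extra seats.

Red: 3; Blue: 4; Green: 6; Gold: 7; Silver: 5; Violet: 3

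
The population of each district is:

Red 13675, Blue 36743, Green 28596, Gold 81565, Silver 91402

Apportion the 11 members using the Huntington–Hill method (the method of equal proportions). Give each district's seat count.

Red 1, Blue 2, Green 1, Gold 3, Silver 4

With divisor 24764: modified quotas Red 0.552, Blue 1.484, Green 1.155, Gold 3.294, Silver 3.691.
Geometric-mean thresholds: Red (min 1), Blue √(1·2)=1.414, Green √(1·2)=1.414, Gold √(3·4)=3.464, Silver √(3·4)=3.464.
Each quota rounded against its threshold gives Red 1, Blue 2, Green 1, Gold 3, Silver 4 (total 11).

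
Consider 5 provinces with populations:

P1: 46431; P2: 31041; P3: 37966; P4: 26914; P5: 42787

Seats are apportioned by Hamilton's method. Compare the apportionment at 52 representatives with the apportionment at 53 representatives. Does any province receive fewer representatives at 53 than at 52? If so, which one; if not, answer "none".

none

At 52 seats: P1 13, P2 9, P3 11, P4 7, P5 12.
At 53 seats: P1 13, P2 9, P3 11, P4 8, P5 12.
No province's allocation decreased.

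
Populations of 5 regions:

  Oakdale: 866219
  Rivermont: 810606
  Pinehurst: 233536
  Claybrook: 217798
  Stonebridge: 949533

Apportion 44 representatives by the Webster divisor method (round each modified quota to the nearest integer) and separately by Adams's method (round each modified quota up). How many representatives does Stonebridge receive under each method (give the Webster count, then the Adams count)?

Webster: Oakdale 12, Rivermont 12, Pinehurst 3, Claybrook 3, Stonebridge 14.
Adams: Oakdale 12, Rivermont 12, Pinehurst 4, Claybrook 3, Stonebridge 13.
Stonebridge gets 14 under Webster and 13 under Adams.

14 and 13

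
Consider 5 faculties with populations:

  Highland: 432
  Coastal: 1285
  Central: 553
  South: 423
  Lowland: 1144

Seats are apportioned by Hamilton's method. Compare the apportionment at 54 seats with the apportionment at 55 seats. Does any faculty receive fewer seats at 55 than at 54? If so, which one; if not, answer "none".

At 54 seats: Highland 6, Coastal 18, Central 8, South 6, Lowland 16.
At 55 seats: Highland 6, Coastal 19, Central 8, South 6, Lowland 16.
No faculty's allocation decreased.

none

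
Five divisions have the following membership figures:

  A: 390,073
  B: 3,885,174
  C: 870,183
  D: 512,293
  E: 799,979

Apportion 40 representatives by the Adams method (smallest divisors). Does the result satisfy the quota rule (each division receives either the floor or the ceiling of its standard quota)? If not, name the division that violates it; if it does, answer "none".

Standard quotas: A 2.416, B 24.065, C 5.390, D 3.173, E 4.955.
Adams allocation: A 3, B 23, C 6, D 3, E 5.
B has quota 24.065 (lower 24, upper 25) but receives 23 — outside the quota interval.

B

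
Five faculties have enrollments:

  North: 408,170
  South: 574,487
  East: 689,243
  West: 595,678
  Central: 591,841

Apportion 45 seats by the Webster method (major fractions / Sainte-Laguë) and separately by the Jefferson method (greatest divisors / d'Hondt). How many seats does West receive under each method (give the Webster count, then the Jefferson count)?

Webster: North 7, South 9, East 11, West 9, Central 9.
Jefferson: North 6, South 9, East 11, West 10, Central 9.
West gets 9 under Webster and 10 under Jefferson.

9 and 10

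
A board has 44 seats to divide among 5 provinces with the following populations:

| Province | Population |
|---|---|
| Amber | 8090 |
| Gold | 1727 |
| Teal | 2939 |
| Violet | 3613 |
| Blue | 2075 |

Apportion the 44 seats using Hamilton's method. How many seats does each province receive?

Amber 19, Gold 4, Teal 7, Violet 9, Blue 5

Standard divisor: 18444 ÷ 44 ≈ 419.182.
Standard quotas: Amber 19.2995, Gold 4.1199, Teal 7.0113, Violet 8.6192, Blue 4.9501.
Lower quotas: Amber 19, Gold 4, Teal 7, Violet 8, Blue 4 (sum 42, leaving 2 seats).
Remainders in descending order: Blue 0.9501, Violet 0.6192, Amber 0.2995, Gold 0.1199, Teal 0.0113.
Largest remainders: Blue, Violet receive the extra seats.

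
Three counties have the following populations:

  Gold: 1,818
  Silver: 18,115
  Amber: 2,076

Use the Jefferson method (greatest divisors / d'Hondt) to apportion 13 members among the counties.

Gold: 1, Silver: 11, Amber: 1

Standard divisor 22009/13 ≈ 1693; standard quotas: Gold 1.074, Silver 10.700, Amber 1.226.
Rounding down gives 1, 10, 1 = 12 seats, so the divisor must be adjusted.
With modified divisor 1600: modified quotas Gold 1.136, Silver 11.322, Amber 1.298.
Rounding down: Gold 1, Silver 11, Amber 1 (total 13).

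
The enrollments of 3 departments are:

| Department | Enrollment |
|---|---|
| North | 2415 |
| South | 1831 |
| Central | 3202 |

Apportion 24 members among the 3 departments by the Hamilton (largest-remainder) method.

North=8, South=6, Central=10

Total 7448; standard divisor 7448/24 ≈ 310.333.
Standard quotas: North 7.782, South 5.900, Central 10.318.
Lower quotas: North 7, South 5, Central 10 (sum 22, leaving 2 seats).
Remainders in descending order: South 0.900, North 0.782, Central 0.318.
The surplus seats go to South, North.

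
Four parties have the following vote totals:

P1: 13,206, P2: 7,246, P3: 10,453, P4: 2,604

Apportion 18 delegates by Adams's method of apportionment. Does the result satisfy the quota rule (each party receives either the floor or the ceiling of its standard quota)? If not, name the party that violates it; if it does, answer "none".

none

Standard quotas: P1 7.094, P2 3.892, P3 5.615, P4 1.399.
Adams allocation: P1 7, P2 4, P3 5, P4 2.
Every allocation lies between the lower and upper quota.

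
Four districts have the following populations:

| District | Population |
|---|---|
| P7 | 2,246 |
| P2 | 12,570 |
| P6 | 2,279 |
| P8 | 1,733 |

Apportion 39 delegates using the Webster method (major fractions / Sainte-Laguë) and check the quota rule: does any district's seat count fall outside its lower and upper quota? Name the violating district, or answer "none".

Standard quotas: P7 4.652, P2 26.037, P6 4.721, P8 3.590.
Webster allocation: P7 5, P2 25, P6 5, P8 4.
P2 has quota 26.037 (lower 26, upper 27) but receives 25 — outside the quota interval.

P2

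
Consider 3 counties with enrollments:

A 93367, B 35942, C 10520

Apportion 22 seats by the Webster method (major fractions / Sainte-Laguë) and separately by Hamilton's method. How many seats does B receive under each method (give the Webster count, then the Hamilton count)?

6 and 5

Webster: A 14, B 6, C 2.
Hamilton: A 15, B 5, C 2.
B gets 6 under Webster and 5 under Hamilton.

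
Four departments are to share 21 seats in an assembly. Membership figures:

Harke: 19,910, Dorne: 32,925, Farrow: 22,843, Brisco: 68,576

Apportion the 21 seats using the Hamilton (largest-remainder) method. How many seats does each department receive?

Total 144254; standard divisor 144254/21 ≈ 6869.238.
Standard quotas: Harke 2.8984, Dorne 4.7931, Farrow 3.3254, Brisco 9.9831.
Lower quotas: Harke 2, Dorne 4, Farrow 3, Brisco 9 (sum 18, leaving 3 seats).
Remainders in descending order: Brisco 0.9831, Harke 0.8984, Dorne 0.7931, Farrow 0.3254.
The surplus seats go to Brisco, Harke, Dorne.

Harke 3, Dorne 5, Farrow 3, Brisco 10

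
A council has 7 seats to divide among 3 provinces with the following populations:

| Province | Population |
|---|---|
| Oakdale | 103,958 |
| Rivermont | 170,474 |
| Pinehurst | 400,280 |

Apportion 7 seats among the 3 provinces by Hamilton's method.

Oakdale 1; Rivermont 2; Pinehurst 4

Standard divisor: 674712 ÷ 7 ≈ 96387.429.
Standard quotas: Oakdale 1.0785, Rivermont 1.7686, Pinehurst 4.1528.
Lower quotas: Oakdale 1, Rivermont 1, Pinehurst 4 (sum 6, leaving 1 seat).
Remainders in descending order: Rivermont 0.7686, Pinehurst 0.1528, Oakdale 0.0785.
The surplus seat goes to Rivermont.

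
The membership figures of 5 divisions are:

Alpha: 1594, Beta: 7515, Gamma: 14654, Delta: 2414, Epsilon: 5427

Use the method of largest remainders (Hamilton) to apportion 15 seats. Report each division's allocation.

Alpha 1, Beta 3, Gamma 7, Delta 1, Epsilon 3

Standard divisor: 31604 ÷ 15 ≈ 2106.933.
Standard quotas: Alpha 0.7565, Beta 3.5668, Gamma 6.9551, Delta 1.1457, Epsilon 2.5758.
Lower quotas: Alpha 0, Beta 3, Gamma 6, Delta 1, Epsilon 2 (sum 12, leaving 3 seats).
Remainders in descending order: Gamma 0.9551, Alpha 0.7565, Epsilon 0.5758, Beta 0.5668, Delta 0.1457.
Largest remainders: Gamma, Alpha, Epsilon receive the extra seats.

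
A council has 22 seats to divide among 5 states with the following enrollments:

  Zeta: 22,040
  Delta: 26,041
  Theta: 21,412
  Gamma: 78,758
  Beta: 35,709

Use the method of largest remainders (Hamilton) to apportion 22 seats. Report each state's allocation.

Zeta 3, Delta 3, Theta 3, Gamma 9, Beta 4

Standard divisor: 183960 ÷ 22 ≈ 8361.818.
Standard quotas: Zeta 2.6358, Delta 3.1143, Theta 2.5607, Gamma 9.4188, Beta 4.2705.
Lower quotas: Zeta 2, Delta 3, Theta 2, Gamma 9, Beta 4 (sum 20, leaving 2 seats).
Remainders in descending order: Zeta 0.6358, Theta 0.5607, Gamma 0.4188, Beta 0.2705, Delta 0.1143.
The surplus seats go to Zeta, Theta.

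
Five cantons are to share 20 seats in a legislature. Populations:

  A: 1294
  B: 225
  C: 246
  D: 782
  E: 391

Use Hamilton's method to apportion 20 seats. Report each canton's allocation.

Standard divisor: 2938 ÷ 20 ≈ 146.9.
Standard quotas: A 8.809, B 1.532, C 1.675, D 5.323, E 2.662.
Lower quotas: A 8, B 1, C 1, D 5, E 2 (sum 17, leaving 3 seats).
Remainders in descending order: A 0.809, C 0.675, E 0.662, B 0.532, D 0.323.
The surplus seats go to A, C, E.

A 9, B 1, C 2, D 5, E 3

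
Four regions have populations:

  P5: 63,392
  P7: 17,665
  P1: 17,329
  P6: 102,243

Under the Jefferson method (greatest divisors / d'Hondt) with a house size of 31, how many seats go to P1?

Standard divisor 200629/31 ≈ 6471.903; standard quotas: P5 9.795, P7 2.729, P1 2.678, P6 15.798.
Rounding down gives 9, 2, 2, 15 = 28 seats, so the divisor must be adjusted.
With modified divisor 6000: modified quotas P5 10.565, P7 2.944, P1 2.888, P6 17.041.
Rounding down: P5 10, P7 2, P1 2, P6 17 (total 31).
P1 receives 2.

2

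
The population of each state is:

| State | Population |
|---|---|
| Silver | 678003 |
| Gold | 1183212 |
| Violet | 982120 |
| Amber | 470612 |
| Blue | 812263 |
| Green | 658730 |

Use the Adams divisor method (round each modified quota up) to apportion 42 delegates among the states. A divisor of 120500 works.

Silver=6; Gold=10; Violet=9; Amber=4; Blue=7; Green=6

With modified divisor 120500: modified quotas Silver 5.627, Gold 9.819, Violet 8.150, Amber 3.905, Blue 6.741, Green 5.467.
Rounding up: Silver 6, Gold 10, Violet 9, Amber 4, Blue 7, Green 6 (total 42).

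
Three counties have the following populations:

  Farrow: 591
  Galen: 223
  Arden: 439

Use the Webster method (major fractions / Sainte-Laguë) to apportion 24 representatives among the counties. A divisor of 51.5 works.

Farrow: 11, Galen: 4, Arden: 9

With modified divisor 51.5: modified quotas Farrow 11.476, Galen 4.330, Arden 8.524.
Rounding to the nearest integer: Farrow 11, Galen 4, Arden 9 (total 24).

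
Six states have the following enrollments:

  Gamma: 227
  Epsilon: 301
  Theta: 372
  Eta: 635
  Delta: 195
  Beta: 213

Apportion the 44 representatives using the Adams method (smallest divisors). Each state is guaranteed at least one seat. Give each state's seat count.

Gamma: 5; Epsilon: 7; Theta: 8; Eta: 14; Delta: 5; Beta: 5

Standard divisor 1943/44 ≈ 44.159; standard quotas: Gamma 5.141, Epsilon 6.816, Theta 8.424, Eta 14.380, Delta 4.416, Beta 4.823.
Rounding up gives 6, 7, 9, 15, 5, 5 = 47 seats, so the divisor must be adjusted.
With modified divisor 48: modified quotas Gamma 4.729, Epsilon 6.271, Theta 7.750, Eta 13.229, Delta 4.062, Beta 4.438.
Rounding up: Gamma 5, Epsilon 7, Theta 8, Eta 14, Delta 5, Beta 5 (total 44).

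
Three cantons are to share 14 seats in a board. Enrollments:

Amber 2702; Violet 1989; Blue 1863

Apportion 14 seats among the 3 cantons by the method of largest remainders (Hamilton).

The standard divisor is 6554/14 ≈ 468.143.
Standard quotas: Amber 5.772, Violet 4.249, Blue 3.980.
Lower quotas: Amber 5, Violet 4, Blue 3 (sum 12, leaving 2 seats).
Remainders in descending order: Blue 0.980, Amber 0.772, Violet 0.249.
The surplus seats go to Blue, Amber.

Amber 6, Violet 4, Blue 4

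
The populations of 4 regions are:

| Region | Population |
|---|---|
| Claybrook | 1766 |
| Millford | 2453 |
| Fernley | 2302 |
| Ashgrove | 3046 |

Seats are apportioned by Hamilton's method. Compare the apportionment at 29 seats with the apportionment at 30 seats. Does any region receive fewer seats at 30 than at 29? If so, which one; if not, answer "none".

At 29 seats: Claybrook 5, Millford 8, Fernley 7, Ashgrove 9.
At 30 seats: Claybrook 5, Millford 8, Fernley 7, Ashgrove 10.
No region's allocation decreased.

none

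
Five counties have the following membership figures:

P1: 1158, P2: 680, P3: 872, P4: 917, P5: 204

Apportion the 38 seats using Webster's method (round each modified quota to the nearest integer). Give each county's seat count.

Standard divisor 3831/38 ≈ 100.816; standard quotas: P1 11.486, P2 6.745, P3 8.649, P4 9.096, P5 2.023.
Rounding to the nearest integer gives P1 11, P2 7, P3 9, P4 9, P5 2 — total 38, matching the house size, so no adjustment is needed.

P1=11; P2=7; P3=9; P4=9; P5=2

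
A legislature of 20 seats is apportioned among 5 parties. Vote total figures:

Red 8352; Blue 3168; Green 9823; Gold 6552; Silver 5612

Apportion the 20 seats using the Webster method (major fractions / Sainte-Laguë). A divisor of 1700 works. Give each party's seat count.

With modified divisor 1700: modified quotas Red 4.913, Blue 1.864, Green 5.778, Gold 3.854, Silver 3.301.
Rounding to the nearest integer: Red 5, Blue 2, Green 6, Gold 4, Silver 3 (total 20).

Red: 5; Blue: 2; Green: 6; Gold: 4; Silver: 3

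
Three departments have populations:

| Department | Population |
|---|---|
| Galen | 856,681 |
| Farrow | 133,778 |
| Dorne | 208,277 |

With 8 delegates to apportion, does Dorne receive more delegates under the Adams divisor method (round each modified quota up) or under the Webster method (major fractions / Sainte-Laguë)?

Adams

Adams: Galen 5, Farrow 1, Dorne 2.
Webster: Galen 6, Farrow 1, Dorne 1.
Dorne gets 2 under Adams and 1 under Webster.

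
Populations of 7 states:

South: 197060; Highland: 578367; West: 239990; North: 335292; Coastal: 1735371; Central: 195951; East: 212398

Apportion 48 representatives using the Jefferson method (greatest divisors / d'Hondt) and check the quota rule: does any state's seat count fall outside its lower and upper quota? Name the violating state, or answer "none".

Coastal

Standard quotas: South 2.707, Highland 7.945, West 3.297, North 4.606, Coastal 23.837, Central 2.692, East 2.918.
Jefferson allocation: South 2, Highland 8, West 3, North 5, Coastal 25, Central 2, East 3.
Coastal has quota 23.837 (lower 23, upper 24) but receives 25 — outside the quota interval.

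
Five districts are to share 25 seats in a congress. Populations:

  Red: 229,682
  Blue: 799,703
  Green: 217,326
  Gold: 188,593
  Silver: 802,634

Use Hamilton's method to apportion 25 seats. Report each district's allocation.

Red: 3, Blue: 9, Green: 2, Gold: 2, Silver: 9

Total 2237938; standard divisor 2237938/25 ≈ 89517.52.
Standard quotas: Red 2.5658, Blue 8.9335, Green 2.4277, Gold 2.1068, Silver 8.9662.
Lower quotas: Red 2, Blue 8, Green 2, Gold 2, Silver 8 (sum 22, leaving 3 seats).
Remainders in descending order: Silver 0.9662, Blue 0.9335, Red 0.5658, Green 0.4277, Gold 0.1068.
The surplus seats go to Silver, Blue, Red.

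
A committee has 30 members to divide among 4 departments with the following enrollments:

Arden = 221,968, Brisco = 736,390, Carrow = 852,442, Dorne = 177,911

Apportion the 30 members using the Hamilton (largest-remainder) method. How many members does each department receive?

Standard divisor: 1988711 ÷ 30 ≈ 66290.367.
Standard quotas: Arden 3.3484, Brisco 11.1086, Carrow 12.8592, Dorne 2.6838.
Lower quotas: Arden 3, Brisco 11, Carrow 12, Dorne 2 (sum 28, leaving 2 seats).
Remainders in descending order: Carrow 0.8592, Dorne 0.6838, Arden 0.3484, Brisco 0.1086.
The surplus seats go to Carrow, Dorne.

Arden=3, Brisco=11, Carrow=13, Dorne=3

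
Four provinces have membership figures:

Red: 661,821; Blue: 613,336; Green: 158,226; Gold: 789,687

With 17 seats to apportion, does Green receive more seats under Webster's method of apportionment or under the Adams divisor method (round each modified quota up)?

Adams

Webster: Red 5, Blue 5, Green 1, Gold 6.
Adams: Red 5, Blue 4, Green 2, Gold 6.
Green gets 1 under Webster and 2 under Adams.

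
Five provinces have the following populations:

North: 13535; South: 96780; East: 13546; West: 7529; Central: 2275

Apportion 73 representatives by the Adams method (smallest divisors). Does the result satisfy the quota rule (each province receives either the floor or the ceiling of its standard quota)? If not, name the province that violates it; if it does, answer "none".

South

Standard quotas: North 7.392, South 52.856, East 7.398, West 4.112, Central 1.242.
Adams allocation: North 8, South 51, East 8, West 4, Central 2.
South has quota 52.856 (lower 52, upper 53) but receives 51 — outside the quota interval.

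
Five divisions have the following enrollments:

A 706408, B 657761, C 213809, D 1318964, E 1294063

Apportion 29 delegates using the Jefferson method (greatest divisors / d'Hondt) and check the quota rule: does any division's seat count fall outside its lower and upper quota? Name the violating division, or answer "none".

Standard quotas: A 4.888, B 4.551, C 1.479, D 9.127, E 8.954.
Jefferson allocation: A 5, B 4, C 1, D 10, E 9.
Every allocation lies between the lower and upper quota.

none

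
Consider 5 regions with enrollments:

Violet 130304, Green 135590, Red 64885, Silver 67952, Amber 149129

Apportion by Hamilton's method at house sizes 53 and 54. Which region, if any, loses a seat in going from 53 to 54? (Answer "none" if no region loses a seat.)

none

At 53 seats: Violet 13, Green 13, Red 6, Silver 7, Amber 14.
At 54 seats: Violet 13, Green 13, Red 6, Silver 7, Amber 15.
No region's allocation decreased.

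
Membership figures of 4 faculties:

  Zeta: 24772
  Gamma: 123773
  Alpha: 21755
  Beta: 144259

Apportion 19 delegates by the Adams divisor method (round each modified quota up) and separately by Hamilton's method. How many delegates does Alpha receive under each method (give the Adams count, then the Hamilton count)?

2 and 1

Adams: Zeta 2, Gamma 7, Alpha 2, Beta 8.
Hamilton: Zeta 2, Gamma 7, Alpha 1, Beta 9.
Alpha gets 2 under Adams and 1 under Hamilton.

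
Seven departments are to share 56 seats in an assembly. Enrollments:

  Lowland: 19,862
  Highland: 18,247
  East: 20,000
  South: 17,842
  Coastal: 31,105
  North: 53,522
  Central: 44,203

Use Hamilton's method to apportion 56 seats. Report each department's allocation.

Lowland 5, Highland 5, East 5, South 5, Coastal 9, North 15, Central 12

Total 204781; standard divisor 204781/56 ≈ 3656.804.
Standard quotas: Lowland 5.4315, Highland 4.9899, East 5.4693, South 4.8791, Coastal 8.5061, North 14.6363, Central 12.0879.
Lower quotas: Lowland 5, Highland 4, East 5, South 4, Coastal 8, North 14, Central 12 (sum 52, leaving 4 seats).
Remainders in descending order: Highland 0.9899, South 0.8791, North 0.6363, Coastal 0.5061, East 0.4693, Lowland 0.4315, Central 0.0879.
Largest remainders: Highland, South, North, Coastal receive the extra seats.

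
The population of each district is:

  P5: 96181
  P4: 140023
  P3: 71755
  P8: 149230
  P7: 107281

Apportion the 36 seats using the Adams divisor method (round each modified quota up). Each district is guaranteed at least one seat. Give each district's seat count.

Standard divisor 564470/36 ≈ 15679.722; standard quotas: P5 6.134, P4 8.930, P3 4.576, P8 9.517, P7 6.842.
Rounding up gives 7, 9, 5, 10, 7 = 38 seats, so the divisor must be adjusted.
With modified divisor 17000: modified quotas P5 5.658, P4 8.237, P3 4.221, P8 8.778, P7 6.311.
Rounding up: P5 6, P4 9, P3 5, P8 9, P7 7 (total 36).

P5=6, P4=9, P3=5, P8=9, P7=7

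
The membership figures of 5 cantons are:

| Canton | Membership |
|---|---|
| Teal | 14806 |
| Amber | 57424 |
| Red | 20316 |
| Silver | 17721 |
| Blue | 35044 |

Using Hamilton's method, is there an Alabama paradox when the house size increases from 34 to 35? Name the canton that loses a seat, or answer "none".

none

At 34 seats: Teal 4, Amber 13, Red 5, Silver 4, Blue 8.
At 35 seats: Teal 4, Amber 14, Red 5, Silver 4, Blue 8.
No canton's allocation decreased.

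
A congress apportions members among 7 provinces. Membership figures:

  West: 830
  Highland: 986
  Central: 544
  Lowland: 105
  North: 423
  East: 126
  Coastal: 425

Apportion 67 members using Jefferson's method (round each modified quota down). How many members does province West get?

Standard divisor 3439/67 ≈ 51.328; standard quotas: West 16.170, Highland 19.210, Central 10.598, Lowland 2.046, North 8.241, East 2.455, Coastal 8.280.
Rounding down gives 16, 19, 10, 2, 8, 2, 8 = 65 seats, so the divisor must be adjusted.
With modified divisor 49: modified quotas West 16.939, Highland 20.122, Central 11.102, Lowland 2.143, North 8.633, East 2.571, Coastal 8.673.
Rounding down: West 16, Highland 20, Central 11, Lowland 2, North 8, East 2, Coastal 8 (total 67).
West receives 16.

16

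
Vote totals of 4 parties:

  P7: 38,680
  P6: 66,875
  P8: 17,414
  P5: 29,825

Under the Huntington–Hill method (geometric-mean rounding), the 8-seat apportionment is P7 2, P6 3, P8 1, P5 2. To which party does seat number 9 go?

P6

Priority for the next seat is population ÷ (√(s·(s+1))).
Priorities: P7 15791.044, P6 19305.150, P8 12313.557, P5 12176.005.
Highest priority: P6.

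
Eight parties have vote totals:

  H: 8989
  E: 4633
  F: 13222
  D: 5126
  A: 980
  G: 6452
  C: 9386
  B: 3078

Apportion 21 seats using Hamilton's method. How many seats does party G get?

3

Total 51866; standard divisor 51866/21 ≈ 2469.81.
Standard quotas: H 3.6396, E 1.8759, F 5.3534, D 2.0755, A 0.3968, G 2.6123, C 3.8003, B 1.2462.
Lower quotas: H 3, E 1, F 5, D 2, A 0, G 2, C 3, B 1 (sum 17, leaving 4 seats).
Remainders in descending order: E 0.8759, C 0.8003, H 0.6396, G 0.6123, A 0.3968, F 0.3534, B 0.2462, D 0.0755.
The surplus seats go to E, C, H, G.
G receives 3.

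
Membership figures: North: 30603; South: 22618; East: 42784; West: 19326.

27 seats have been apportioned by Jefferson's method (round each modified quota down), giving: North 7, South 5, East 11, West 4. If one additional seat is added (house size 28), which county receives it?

West

Priority for the next seat is population ÷ (current seats + 1).
Priorities: North 3825.375, South 3769.667, East 3565.333, West 3865.200.
Highest priority: West.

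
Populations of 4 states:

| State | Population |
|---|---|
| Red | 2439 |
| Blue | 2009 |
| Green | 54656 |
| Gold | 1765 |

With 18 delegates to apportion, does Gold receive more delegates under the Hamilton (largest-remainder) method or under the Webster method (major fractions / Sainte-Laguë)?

Webster

Hamilton: Red 1, Blue 1, Green 16, Gold 0.
Webster: Red 1, Blue 1, Green 15, Gold 1.
Gold gets 0 under Hamilton and 1 under Webster.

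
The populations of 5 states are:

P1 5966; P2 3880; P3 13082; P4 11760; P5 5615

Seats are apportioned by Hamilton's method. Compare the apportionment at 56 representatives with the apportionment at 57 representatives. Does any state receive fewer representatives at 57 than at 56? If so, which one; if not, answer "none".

At 56 seats: P1 8, P2 6, P3 18, P4 16, P5 8.
At 57 seats: P1 8, P2 5, P3 19, P4 17, P5 8.
P2 drops from 6 to 5.

P2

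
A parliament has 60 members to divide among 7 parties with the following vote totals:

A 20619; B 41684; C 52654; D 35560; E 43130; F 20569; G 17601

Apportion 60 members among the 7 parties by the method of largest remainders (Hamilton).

Standard divisor: 231817 ÷ 60 ≈ 3863.617.
Standard quotas: A 5.3367, B 10.7889, C 13.6282, D 9.2038, E 11.1631, F 5.3238, G 4.5556.
Lower quotas: A 5, B 10, C 13, D 9, E 11, F 5, G 4 (sum 57, leaving 3 seats).
Remainders in descending order: B 0.7889, C 0.6282, G 0.5556, A 0.3367, F 0.3238, D 0.2038, E 0.1631.
Largest remainders: B, C, G receive the extra seats.

A=5, B=11, C=14, D=9, E=11, F=5, G=5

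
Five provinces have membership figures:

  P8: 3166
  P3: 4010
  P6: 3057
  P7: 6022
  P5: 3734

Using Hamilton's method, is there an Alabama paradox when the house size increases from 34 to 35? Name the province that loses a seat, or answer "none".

At 34 seats: P8 6, P3 7, P6 5, P7 10, P5 6.
At 35 seats: P8 6, P3 7, P6 5, P7 11, P5 6.
No province's allocation decreased.

none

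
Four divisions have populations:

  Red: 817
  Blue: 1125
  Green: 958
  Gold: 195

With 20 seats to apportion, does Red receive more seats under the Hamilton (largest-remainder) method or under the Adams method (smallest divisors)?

Hamilton

Hamilton: Red 6, Blue 7, Green 6, Gold 1.
Adams: Red 5, Blue 7, Green 6, Gold 2.
Red gets 6 under Hamilton and 5 under Adams.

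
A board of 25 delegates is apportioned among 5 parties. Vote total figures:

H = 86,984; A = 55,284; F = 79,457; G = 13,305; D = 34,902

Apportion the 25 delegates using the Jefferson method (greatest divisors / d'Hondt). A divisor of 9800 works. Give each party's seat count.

With modified divisor 9800: modified quotas H 8.876, A 5.641, F 8.108, G 1.358, D 3.561.
Rounding down: H 8, A 5, F 8, G 1, D 3 (total 25).

H=8, A=5, F=8, G=1, D=3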